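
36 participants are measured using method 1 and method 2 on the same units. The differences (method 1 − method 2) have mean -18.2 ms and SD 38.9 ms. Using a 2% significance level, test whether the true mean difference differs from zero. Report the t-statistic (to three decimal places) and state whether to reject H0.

H0: μ_d = 0; H1: μ_d ≠ 0 (paired t-test on the differences, two-sided).
t = d̄/(s_d/√n) = -18.2/(38.9/√36) = -2.807
df = n − 1 = 35
Two-sided p-value ≈ 0.008
Since p ≈ 0.008 < α = 0.02, reject H0; the evidence is statistically significant.

t = -2.807; reject H0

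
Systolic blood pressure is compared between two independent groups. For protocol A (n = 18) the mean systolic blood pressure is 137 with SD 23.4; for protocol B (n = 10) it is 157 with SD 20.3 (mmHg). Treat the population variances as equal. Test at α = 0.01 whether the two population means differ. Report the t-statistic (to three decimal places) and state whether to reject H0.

t = -2.266; fail to reject H0

Let group 1 = protocol A, group 2 = protocol B. H0: μ_1 = μ_2; H1: μ_1 ≠ μ_2 (two-sample pooled-variance t-test, two-sided).
s_p² = [(18−1)·23.4² + (10−1)·20.3²]/(18+10−2) = 500.667
t = (137 − 157)/√[500.667·(1/18 + 1/10)] = -2.266
df = n₁ + n₂ − 2 = 26
Two-sided p-value ≈ 0.032
Since p ≈ 0.032 > α = 0.01, fail to reject H0; the evidence is not statistically significant.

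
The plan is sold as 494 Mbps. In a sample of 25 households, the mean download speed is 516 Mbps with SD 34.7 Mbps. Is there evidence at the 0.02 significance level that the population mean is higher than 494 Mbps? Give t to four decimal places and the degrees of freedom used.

t = 3.1700, df = 24

H0: μ = 494; H1: μ > 494 (one-sample t-test, right-tailed).
t = (x̄ − μ₀)/(s/√n) = (516 − 494)/(34.7/√25) = 3.1700
df = n − 1 = 24
p-value = P(T ≥ 3.1700) ≈ 0.0021
Since p ≈ 0.0021 < α = 0.02, reject H0; the evidence is statistically significant.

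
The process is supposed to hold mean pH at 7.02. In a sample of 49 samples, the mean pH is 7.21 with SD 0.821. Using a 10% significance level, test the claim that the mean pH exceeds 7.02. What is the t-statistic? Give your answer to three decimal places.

H0: μ = 7.02; H1: μ > 7.02 (one-sample t-test, right-tailed).
t = (x̄ − μ₀)/(s/√n) = (7.21 − 7.02)/(0.821/√49) = 1.620
df = n − 1 = 48
p-value = P(T ≥ 1.620) ≈ 0.0559
Since p ≈ 0.0559 < α = 0.1, reject H0; the data support H1.

1.620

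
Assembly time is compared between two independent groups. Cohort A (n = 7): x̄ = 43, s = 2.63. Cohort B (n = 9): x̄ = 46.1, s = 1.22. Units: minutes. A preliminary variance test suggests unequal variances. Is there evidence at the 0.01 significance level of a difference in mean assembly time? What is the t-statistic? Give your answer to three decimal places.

-2.886

Let group 1 = cohort A, group 2 = cohort B. H0: μ_1 = μ_2; H1: μ_1 ≠ μ_2 (Welch's two-sample t-test, two-sided).
t = (x̄_1 − x̄_2)/√(s_1²/n_1 + s_2²/n_2) = (43 − 46.1)/√(2.63²/7 + 1.22²/9) = -2.886
Welch–Satterthwaite df ≈ 8.01
Two-sided p-value ≈ 0.0203
Since p ≈ 0.0203 > α = 0.01, fail to reject H0; the evidence is not statistically significant.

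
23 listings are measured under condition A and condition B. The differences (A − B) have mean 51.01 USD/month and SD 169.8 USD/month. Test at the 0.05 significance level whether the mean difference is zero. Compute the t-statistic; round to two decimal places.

H0: μ_d = 0; H1: μ_d ≠ 0 (paired t-test on the differences, two-sided).
t = d̄/(s_d/√n) = 51.01/(169.8/√23) = 1.44
df = n − 1 = 22
Two-sided p-value ≈ 0.164
Since p ≈ 0.164 > α = 0.05, fail to reject H0; the data do not provide sufficient evidence against H0.

1.44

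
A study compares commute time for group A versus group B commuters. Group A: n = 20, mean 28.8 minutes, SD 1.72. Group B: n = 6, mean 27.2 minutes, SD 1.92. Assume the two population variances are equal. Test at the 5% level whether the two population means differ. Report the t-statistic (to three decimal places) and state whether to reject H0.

Let group 1 = group A, group 2 = group B. H0: μ_1 = μ_2; H1: μ_1 ≠ μ_2 (two-sample pooled-variance t-test, two-sided).
s_p² = [(20−1)·1.72² + (6−1)·1.92²]/(20+6−2) = 3.11007
t = (28.8 − 27.2)/√[3.11007·(1/20 + 1/6)] = 1.949
df = n₁ + n₂ − 2 = 24
Two-sided p-value ≈ 0.0631
Since p ≈ 0.0631 > α = 0.05, fail to reject H0; the data do not provide sufficient evidence against H0.

t = 1.949; fail to reject H0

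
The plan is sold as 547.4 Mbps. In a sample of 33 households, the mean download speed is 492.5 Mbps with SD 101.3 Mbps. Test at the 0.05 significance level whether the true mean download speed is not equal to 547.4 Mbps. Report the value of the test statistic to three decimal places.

H0: μ = 547.4; H1: μ ≠ 547.4 (one-sample t-test, two-sided).
t = (x̄ − μ₀)/(s/√n) = (492.5 − 547.4)/(101.3/√33) = -3.113
df = n − 1 = 32
Two-sided p-value ≈ 0.0039
Since p ≈ 0.0039 < α = 0.05, reject H0; the data support H1.

-3.113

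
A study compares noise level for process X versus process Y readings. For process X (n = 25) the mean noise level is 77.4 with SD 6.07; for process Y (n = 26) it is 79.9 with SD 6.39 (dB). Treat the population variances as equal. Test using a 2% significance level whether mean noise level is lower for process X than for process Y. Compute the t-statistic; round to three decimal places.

-1.431

Let group 1 = process X, group 2 = process Y. H0: μ_1 = μ_2; H1: μ_1 < μ_2 (two-sample pooled-variance t-test, left-tailed).
s_p² = [(25−1)·6.07² + (26−1)·6.39²]/(25+26−2) = 38.8792
t = (77.4 − 79.9)/√[38.8792·(1/25 + 1/26)] = -1.431
df = n₁ + n₂ − 2 = 49
p-value = P(T ≤ -1.431) ≈ 0.079
Since p ≈ 0.079 > α = 0.02, fail to reject H0; the evidence is not statistically significant.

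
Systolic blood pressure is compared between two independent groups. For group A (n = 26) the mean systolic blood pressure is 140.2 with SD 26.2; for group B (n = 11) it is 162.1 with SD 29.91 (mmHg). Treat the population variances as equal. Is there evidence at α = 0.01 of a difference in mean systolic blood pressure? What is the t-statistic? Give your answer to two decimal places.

-2.23

Let group 1 = group A, group 2 = group B. H0: μ_1 = μ_2; H1: μ_1 ≠ μ_2 (two-sample pooled-variance t-test, two-sided).
s_p² = [(26−1)·26.2² + (11−1)·29.91²]/(26+11−2) = 745.917
t = (140.2 − 162.1)/√[745.917·(1/26 + 1/11)] = -2.23
df = n₁ + n₂ − 2 = 35
Two-sided p-value ≈ 0.0323
Since p ≈ 0.0323 > α = 0.01, fail to reject H0; the evidence is not statistically significant.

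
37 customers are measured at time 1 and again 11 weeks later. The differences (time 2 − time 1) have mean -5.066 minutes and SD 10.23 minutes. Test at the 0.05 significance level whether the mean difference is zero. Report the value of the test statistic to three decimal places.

-3.012

H0: μ_d = 0; H1: μ_d ≠ 0 (paired t-test on the differences, two-sided).
t = d̄/(s_d/√n) = -5.066/(10.23/√37) = -3.012
df = n − 1 = 36
Two-sided p-value ≈ 0.005
Since p ≈ 0.005 < α = 0.05, reject H0; the evidence is statistically significant.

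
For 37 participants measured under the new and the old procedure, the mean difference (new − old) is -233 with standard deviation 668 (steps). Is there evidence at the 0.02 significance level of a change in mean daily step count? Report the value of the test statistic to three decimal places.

-2.122

H0: μ_d = 0; H1: μ_d ≠ 0 (paired t-test on the differences, two-sided).
t = d̄/(s_d/√n) = -233/(668/√37) = -2.122
df = n − 1 = 36
Two-sided p-value ≈ 0.041
Since p ≈ 0.041 > α = 0.02, fail to reject H0; the data do not provide sufficient evidence against H0.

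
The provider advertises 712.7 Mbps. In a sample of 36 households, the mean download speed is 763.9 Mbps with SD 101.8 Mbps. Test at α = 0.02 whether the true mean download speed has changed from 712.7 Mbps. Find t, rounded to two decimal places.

3.02

H0: μ = 712.7; H1: μ ≠ 712.7 (one-sample t-test, two-sided).
t = (x̄ − μ₀)/(s/√n) = (763.9 − 712.7)/(101.8/√36) = 3.02
df = n − 1 = 35
Two-sided p-value ≈ 0.0047
Since p ≈ 0.0047 < α = 0.02, reject H0; the data support H1.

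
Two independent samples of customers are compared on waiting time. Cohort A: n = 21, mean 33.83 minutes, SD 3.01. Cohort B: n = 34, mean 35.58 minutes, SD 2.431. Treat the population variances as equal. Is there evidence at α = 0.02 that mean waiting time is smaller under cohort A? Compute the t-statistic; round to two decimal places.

Let group 1 = cohort A, group 2 = cohort B. H0: μ_1 = μ_2; H1: μ_1 < μ_2 (two-sample pooled-variance t-test, left-tailed).
s_p² = [(21−1)·3.01² + (34−1)·2.431²]/(21+34−2) = 7.09857
t = (33.83 − 35.58)/√[7.09857·(1/21 + 1/34)] = -2.37
df = n₁ + n₂ − 2 = 53
p-value = P(T ≤ -2.37) ≈ 0.011
Since p ≈ 0.011 < α = 0.02, reject H0; the evidence is statistically significant.

-2.37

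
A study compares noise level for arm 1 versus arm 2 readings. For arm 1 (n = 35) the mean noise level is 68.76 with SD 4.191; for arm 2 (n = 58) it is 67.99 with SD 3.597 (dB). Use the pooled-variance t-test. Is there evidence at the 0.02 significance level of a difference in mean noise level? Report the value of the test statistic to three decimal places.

Let group 1 = arm 1, group 2 = arm 2. H0: μ_1 = μ_2; H1: μ_1 ≠ μ_2 (two-sample pooled-variance t-test, two-sided).
s_p² = [(35−1)·4.191² + (58−1)·3.597²]/(35+58−2) = 14.6668
t = (68.76 − 67.99)/√[14.6668·(1/35 + 1/58)] = 0.939
df = n₁ + n₂ − 2 = 91
Two-sided p-value ≈ 0.3500
Since p ≈ 0.3500 > α = 0.02, fail to reject H0; the evidence is not statistically significant.

0.939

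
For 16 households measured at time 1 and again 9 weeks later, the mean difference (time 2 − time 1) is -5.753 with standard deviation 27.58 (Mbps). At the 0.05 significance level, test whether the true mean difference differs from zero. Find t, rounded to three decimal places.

-0.834

H0: μ_d = 0; H1: μ_d ≠ 0 (paired t-test on the differences, two-sided).
t = d̄/(s_d/√n) = -5.753/(27.58/√16) = -0.834
df = n − 1 = 15
Two-sided p-value ≈ 0.4172
Since p ≈ 0.4172 > α = 0.05, fail to reject H0; the data do not provide sufficient evidence against H0.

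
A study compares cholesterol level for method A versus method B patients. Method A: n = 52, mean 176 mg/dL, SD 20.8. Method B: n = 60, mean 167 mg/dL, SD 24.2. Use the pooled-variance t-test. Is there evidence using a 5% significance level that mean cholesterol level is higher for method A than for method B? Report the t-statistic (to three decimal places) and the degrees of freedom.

Let group 1 = method A, group 2 = method B. H0: μ_1 = μ_2; H1: μ_1 > μ_2 (two-sample pooled-variance t-test, right-tailed).
s_p² = [(52−1)·20.8² + (60−1)·24.2²]/(52+60−2) = 514.704
t = (176 − 167)/√[514.704·(1/52 + 1/60)] = 2.094
df = n₁ + n₂ − 2 = 110
p-value = P(T ≥ 2.094) ≈ 0.019
Since p ≈ 0.019 < α = 0.05, reject H0; the data support H1.

t = 2.094, df = 110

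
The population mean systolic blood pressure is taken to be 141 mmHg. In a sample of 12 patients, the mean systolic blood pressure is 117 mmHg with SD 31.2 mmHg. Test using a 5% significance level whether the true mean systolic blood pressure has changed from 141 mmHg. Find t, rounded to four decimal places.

-2.6647

H0: μ = 141; H1: μ ≠ 141 (one-sample t-test, two-sided).
t = (x̄ − μ₀)/(s/√n) = (117 − 141)/(31.2/√12) = -2.6647
df = n − 1 = 11
Two-sided p-value ≈ 0.022
Since p ≈ 0.022 < α = 0.05, reject H0; the evidence is statistically significant.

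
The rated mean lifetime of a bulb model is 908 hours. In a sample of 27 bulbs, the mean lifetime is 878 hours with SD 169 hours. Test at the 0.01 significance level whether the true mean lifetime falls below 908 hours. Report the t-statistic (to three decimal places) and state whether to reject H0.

t = -0.922; fail to reject H0

H0: μ = 908; H1: μ < 908 (one-sample t-test, left-tailed).
t = (x̄ − μ₀)/(s/√n) = (878 − 908)/(169/√27) = -0.922
df = n − 1 = 26
p-value = P(T ≤ -0.922) ≈ 0.182
Since p ≈ 0.182 > α = 0.01, fail to reject H0; the data do not provide sufficient evidence against H0.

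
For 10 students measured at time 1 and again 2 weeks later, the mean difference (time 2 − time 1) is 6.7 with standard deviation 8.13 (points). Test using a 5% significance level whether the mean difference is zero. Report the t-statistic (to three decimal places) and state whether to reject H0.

H0: μ_d = 0; H1: μ_d ≠ 0 (paired t-test on the differences, two-sided).
t = d̄/(s_d/√n) = 6.7/(8.13/√10) = 2.606
df = n − 1 = 9
Two-sided p-value ≈ 0.0285
Since p ≈ 0.0285 < α = 0.05, reject H0; the evidence is statistically significant.

t = 2.606; reject H0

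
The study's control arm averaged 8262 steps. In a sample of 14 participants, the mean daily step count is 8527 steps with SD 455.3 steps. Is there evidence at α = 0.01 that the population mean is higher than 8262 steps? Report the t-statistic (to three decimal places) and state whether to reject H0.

t = 2.178; fail to reject H0

H0: μ = 8262; H1: μ > 8262 (one-sample t-test, right-tailed).
t = (x̄ − μ₀)/(s/√n) = (8527 − 8262)/(455.3/√14) = 2.178
df = n − 1 = 13
p-value = P(T ≥ 2.178) ≈ 0.0242
Since p ≈ 0.0242 > α = 0.01, fail to reject H0; the evidence is not statistically significant.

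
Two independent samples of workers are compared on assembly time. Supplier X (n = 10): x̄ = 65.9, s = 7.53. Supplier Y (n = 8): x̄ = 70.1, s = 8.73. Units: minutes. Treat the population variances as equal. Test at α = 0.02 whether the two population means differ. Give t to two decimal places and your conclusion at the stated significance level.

t = -1.10; fail to reject H0

Let group 1 = supplier X, group 2 = supplier Y. H0: μ_1 = μ_2; H1: μ_1 ≠ μ_2 (two-sample pooled-variance t-test, two-sided).
s_p² = [(10−1)·7.53² + (8−1)·8.73²]/(10+8−2) = 65.2374
t = (65.9 − 70.1)/√[65.2374·(1/10 + 1/8)] = -1.10
df = n₁ + n₂ − 2 = 16
Two-sided p-value ≈ 0.289
Since p ≈ 0.289 > α = 0.02, fail to reject H0; the data do not provide sufficient evidence against H0.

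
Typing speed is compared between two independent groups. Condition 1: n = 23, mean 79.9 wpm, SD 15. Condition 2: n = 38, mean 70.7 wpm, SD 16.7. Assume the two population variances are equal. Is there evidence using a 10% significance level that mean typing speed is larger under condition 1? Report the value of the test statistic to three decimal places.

Let group 1 = condition 1, group 2 = condition 2. H0: μ_1 = μ_2; H1: μ_1 > μ_2 (two-sample pooled-variance t-test, right-tailed).
s_p² = [(23−1)·15² + (38−1)·16.7²]/(23+38−2) = 258.795
t = (79.9 − 70.7)/√[258.795·(1/23 + 1/38)] = 2.165
df = n₁ + n₂ − 2 = 59
p-value = P(T ≥ 2.165) ≈ 0.0172
Since p ≈ 0.0172 < α = 0.1, reject H0; the evidence is statistically significant.

2.165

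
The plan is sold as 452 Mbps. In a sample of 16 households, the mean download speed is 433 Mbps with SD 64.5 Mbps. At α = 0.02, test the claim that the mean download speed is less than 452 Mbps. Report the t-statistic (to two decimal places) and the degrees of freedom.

H0: μ = 452; H1: μ < 452 (one-sample t-test, left-tailed).
t = (x̄ − μ₀)/(s/√n) = (433 − 452)/(64.5/√16) = -1.18
df = n − 1 = 15
p-value = P(T ≤ -1.18) ≈ 0.1285
Since p ≈ 0.1285 > α = 0.02, fail to reject H0; the data do not provide sufficient evidence against H0.

t = -1.18, df = 15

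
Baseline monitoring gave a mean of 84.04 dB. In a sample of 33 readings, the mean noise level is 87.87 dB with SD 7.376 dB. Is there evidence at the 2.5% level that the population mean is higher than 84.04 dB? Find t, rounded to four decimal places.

2.9829

H0: μ = 84.04; H1: μ > 84.04 (one-sample t-test, right-tailed).
t = (x̄ − μ₀)/(s/√n) = (87.87 − 84.04)/(7.376/√33) = 2.9829
df = n − 1 = 32
p-value = P(T ≥ 2.9829) ≈ 0.0027
Since p ≈ 0.0027 < α = 0.025, reject H0; the evidence is statistically significant.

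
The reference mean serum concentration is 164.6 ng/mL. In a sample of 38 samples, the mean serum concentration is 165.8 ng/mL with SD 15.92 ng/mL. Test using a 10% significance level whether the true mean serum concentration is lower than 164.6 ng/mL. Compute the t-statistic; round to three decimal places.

0.465

H0: μ = 164.6; H1: μ < 164.6 (one-sample t-test, left-tailed).
t = (x̄ − μ₀)/(s/√n) = (165.8 − 164.6)/(15.92/√38) = 0.465
df = n − 1 = 37
p-value = P(T ≤ 0.465) ≈ 0.6775
Since p ≈ 0.6775 > α = 0.1, fail to reject H0; the evidence is not statistically significant.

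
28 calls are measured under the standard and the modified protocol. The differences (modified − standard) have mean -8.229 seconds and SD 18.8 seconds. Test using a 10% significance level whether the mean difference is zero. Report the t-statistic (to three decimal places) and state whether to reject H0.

H0: μ_d = 0; H1: μ_d ≠ 0 (paired t-test on the differences, two-sided).
t = d̄/(s_d/√n) = -8.229/(18.8/√28) = -2.316
df = n − 1 = 27
Two-sided p-value ≈ 0.0284
Since p ≈ 0.0284 < α = 0.1, reject H0; the data support H1.

t = -2.316; reject H0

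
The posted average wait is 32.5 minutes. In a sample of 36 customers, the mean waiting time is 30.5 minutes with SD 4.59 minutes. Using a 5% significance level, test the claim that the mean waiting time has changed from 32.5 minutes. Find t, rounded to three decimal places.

H0: μ = 32.5; H1: μ ≠ 32.5 (one-sample t-test, two-sided).
t = (x̄ − μ₀)/(s/√n) = (30.5 − 32.5)/(4.59/√36) = -2.614
df = n − 1 = 35
Two-sided p-value ≈ 0.013
Since p ≈ 0.013 < α = 0.05, reject H0; the data support H1.

-2.614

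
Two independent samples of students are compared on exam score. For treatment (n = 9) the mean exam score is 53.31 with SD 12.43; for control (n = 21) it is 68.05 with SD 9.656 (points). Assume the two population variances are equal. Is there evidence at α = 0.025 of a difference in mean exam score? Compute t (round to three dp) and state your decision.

t = -3.516; reject H0

Let group 1 = treatment, group 2 = control. H0: μ_1 = μ_2; H1: μ_1 ≠ μ_2 (two-sample pooled-variance t-test, two-sided).
s_p² = [(9−1)·12.43² + (21−1)·9.656²]/(9+21−2) = 110.743
t = (53.31 − 68.05)/√[110.743·(1/9 + 1/21)] = -3.516
df = n₁ + n₂ − 2 = 28
Two-sided p-value ≈ 0.0015
Since p ≈ 0.0015 < α = 0.025, reject H0; the evidence is statistically significant.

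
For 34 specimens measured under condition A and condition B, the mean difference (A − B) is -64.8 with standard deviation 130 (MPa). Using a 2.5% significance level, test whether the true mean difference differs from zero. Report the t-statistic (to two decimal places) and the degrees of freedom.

t = -2.91, df = 33

H0: μ_d = 0; H1: μ_d ≠ 0 (paired t-test on the differences, two-sided).
t = d̄/(s_d/√n) = -64.8/(130/√34) = -2.91
df = n − 1 = 33
Two-sided p-value ≈ 0.006
Since p ≈ 0.006 < α = 0.025, reject H0; the data support H1.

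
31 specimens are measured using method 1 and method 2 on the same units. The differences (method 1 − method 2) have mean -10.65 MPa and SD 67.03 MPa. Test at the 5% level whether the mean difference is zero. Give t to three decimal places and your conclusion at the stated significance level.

t = -0.885; fail to reject H0

H0: μ_d = 0; H1: μ_d ≠ 0 (paired t-test on the differences, two-sided).
t = d̄/(s_d/√n) = -10.65/(67.03/√31) = -0.885
df = n − 1 = 30
Two-sided p-value ≈ 0.3834
Since p ≈ 0.3834 > α = 0.05, fail to reject H0; the evidence is not statistically significant.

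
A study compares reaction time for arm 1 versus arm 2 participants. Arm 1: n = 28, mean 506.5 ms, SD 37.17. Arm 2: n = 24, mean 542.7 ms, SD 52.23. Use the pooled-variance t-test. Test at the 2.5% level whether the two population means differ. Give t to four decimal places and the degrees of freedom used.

Let group 1 = arm 1, group 2 = arm 2. H0: μ_1 = μ_2; H1: μ_1 ≠ μ_2 (two-sample pooled-variance t-test, two-sided).
s_p² = [(28−1)·37.17² + (24−1)·52.23²]/(28+24−2) = 2000.94
t = (506.5 − 542.7)/√[2000.94·(1/28 + 1/24)] = -2.9092
df = n₁ + n₂ − 2 = 50
Two-sided p-value ≈ 0.0054
Since p ≈ 0.0054 < α = 0.025, reject H0; the evidence is statistically significant.

t = -2.9092, df = 50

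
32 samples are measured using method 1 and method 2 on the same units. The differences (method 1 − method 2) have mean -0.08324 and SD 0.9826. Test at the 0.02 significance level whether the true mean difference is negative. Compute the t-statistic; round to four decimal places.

-0.4792

H0: μ_d = 0; H1: μ_d < 0 (paired t-test on the differences, left-tailed).
t = d̄/(s_d/√n) = -0.08324/(0.9826/√32) = -0.4792
df = n − 1 = 31
p-value = P(T ≤ -0.4792) ≈ 0.3176
Since p ≈ 0.3176 > α = 0.02, fail to reject H0; the data do not provide sufficient evidence against H0.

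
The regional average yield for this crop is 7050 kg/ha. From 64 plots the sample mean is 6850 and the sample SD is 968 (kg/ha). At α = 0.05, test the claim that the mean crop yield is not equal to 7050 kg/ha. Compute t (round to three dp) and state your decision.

H0: μ = 7050; H1: μ ≠ 7050 (one-sample t-test, two-sided).
t = (x̄ − μ₀)/(s/√n) = (6850 − 7050)/(968/√64) = -1.653
df = n − 1 = 63
Two-sided p-value ≈ 0.1033
Since p ≈ 0.1033 > α = 0.05, fail to reject H0; the data do not provide sufficient evidence against H0.

t = -1.653; fail to reject H0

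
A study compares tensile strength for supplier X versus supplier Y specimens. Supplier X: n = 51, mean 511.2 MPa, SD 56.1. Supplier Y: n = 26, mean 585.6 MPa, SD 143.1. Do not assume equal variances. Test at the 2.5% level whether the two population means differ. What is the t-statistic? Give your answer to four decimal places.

-2.5529

Let group 1 = supplier X, group 2 = supplier Y. H0: μ_1 = μ_2; H1: μ_1 ≠ μ_2 (Welch's two-sample t-test, two-sided).
t = (x̄_1 − x̄_2)/√(s_1²/n_1 + s_2²/n_2) = (511.2 − 585.6)/√(56.1²/51 + 143.1²/26) = -2.5529
Welch–Satterthwaite df ≈ 28.98
Two-sided p-value ≈ 0.0162
Since p ≈ 0.0162 < α = 0.025, reject H0; the evidence is statistically significant.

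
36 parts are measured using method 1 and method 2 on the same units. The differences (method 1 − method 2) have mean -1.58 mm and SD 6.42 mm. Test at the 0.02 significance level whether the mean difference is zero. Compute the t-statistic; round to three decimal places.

H0: μ_d = 0; H1: μ_d ≠ 0 (paired t-test on the differences, two-sided).
t = d̄/(s_d/√n) = -1.58/(6.42/√36) = -1.477
df = n − 1 = 35
Two-sided p-value ≈ 0.149
Since p ≈ 0.149 > α = 0.02, fail to reject H0; the evidence is not statistically significant.

-1.477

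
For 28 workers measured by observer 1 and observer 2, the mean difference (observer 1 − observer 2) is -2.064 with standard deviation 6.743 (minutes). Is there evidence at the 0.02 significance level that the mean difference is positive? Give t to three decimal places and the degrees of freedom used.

H0: μ_d = 0; H1: μ_d > 0 (paired t-test on the differences, right-tailed).
t = d̄/(s_d/√n) = -2.064/(6.743/√28) = -1.620
df = n − 1 = 27
p-value = P(T ≥ -1.620) ≈ 0.9415
Since p ≈ 0.9415 > α = 0.02, fail to reject H0; the evidence is not statistically significant.

t = -1.620, df = 27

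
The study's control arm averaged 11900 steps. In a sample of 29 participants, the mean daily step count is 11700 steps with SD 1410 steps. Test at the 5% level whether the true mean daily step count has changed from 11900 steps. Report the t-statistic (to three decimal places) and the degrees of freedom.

t = -0.764, df = 28

H0: μ = 11900; H1: μ ≠ 11900 (one-sample t-test, two-sided).
t = (x̄ − μ₀)/(s/√n) = (11700 − 11900)/(1410/√29) = -0.764
df = n − 1 = 28
Two-sided p-value ≈ 0.4513
Since p ≈ 0.4513 > α = 0.05, fail to reject H0; the evidence is not statistically significant.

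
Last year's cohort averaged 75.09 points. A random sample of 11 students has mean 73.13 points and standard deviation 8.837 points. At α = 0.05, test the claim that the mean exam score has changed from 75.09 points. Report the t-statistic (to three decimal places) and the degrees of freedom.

t = -0.736, df = 10

H0: μ = 75.09; H1: μ ≠ 75.09 (one-sample t-test, two-sided).
t = (x̄ − μ₀)/(s/√n) = (73.13 − 75.09)/(8.837/√11) = -0.736
df = n − 1 = 10
Two-sided p-value ≈ 0.4789
Since p ≈ 0.4789 > α = 0.05, fail to reject H0; the data do not provide sufficient evidence against H0.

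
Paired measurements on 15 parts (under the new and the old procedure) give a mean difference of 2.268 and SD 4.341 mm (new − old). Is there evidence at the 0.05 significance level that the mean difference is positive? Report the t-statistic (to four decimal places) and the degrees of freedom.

H0: μ_d = 0; H1: μ_d > 0 (paired t-test on the differences, right-tailed).
t = d̄/(s_d/√n) = 2.268/(4.341/√15) = 2.0235
df = n − 1 = 14
p-value = P(T ≥ 2.0235) ≈ 0.0313
Since p ≈ 0.0313 < α = 0.05, reject H0; the evidence is statistically significant.

t = 2.0235, df = 14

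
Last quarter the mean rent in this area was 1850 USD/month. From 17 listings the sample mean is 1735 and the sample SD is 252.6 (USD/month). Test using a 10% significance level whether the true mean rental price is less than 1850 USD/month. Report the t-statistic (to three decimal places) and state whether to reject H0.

H0: μ = 1850; H1: μ < 1850 (one-sample t-test, left-tailed).
t = (x̄ − μ₀)/(s/√n) = (1735 − 1850)/(252.6/√17) = -1.877
df = n − 1 = 16
p-value = P(T ≤ -1.877) ≈ 0.0394
Since p ≈ 0.0394 < α = 0.1, reject H0; the evidence is statistically significant.

t = -1.877; reject H0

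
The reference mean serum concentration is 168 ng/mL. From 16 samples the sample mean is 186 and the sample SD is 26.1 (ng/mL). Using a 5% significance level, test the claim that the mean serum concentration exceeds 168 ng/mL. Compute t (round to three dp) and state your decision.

t = 2.759; reject H0

H0: μ = 168; H1: μ > 168 (one-sample t-test, right-tailed).
t = (x̄ − μ₀)/(s/√n) = (186 − 168)/(26.1/√16) = 2.759
df = n − 1 = 15
p-value = P(T ≥ 2.759) ≈ 0.0073
Since p ≈ 0.0073 < α = 0.05, reject H0; the data support H1.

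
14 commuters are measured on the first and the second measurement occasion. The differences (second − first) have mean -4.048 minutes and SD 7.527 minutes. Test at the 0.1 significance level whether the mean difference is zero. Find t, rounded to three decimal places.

-2.012

H0: μ_d = 0; H1: μ_d ≠ 0 (paired t-test on the differences, two-sided).
t = d̄/(s_d/√n) = -4.048/(7.527/√14) = -2.012
df = n − 1 = 13
Two-sided p-value ≈ 0.0654
Since p ≈ 0.0654 < α = 0.1, reject H0; the evidence is statistically significant.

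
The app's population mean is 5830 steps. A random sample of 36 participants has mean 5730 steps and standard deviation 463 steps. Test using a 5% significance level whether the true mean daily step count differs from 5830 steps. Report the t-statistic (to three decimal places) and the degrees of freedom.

H0: μ = 5830; H1: μ ≠ 5830 (one-sample t-test, two-sided).
t = (x̄ − μ₀)/(s/√n) = (5730 − 5830)/(463/√36) = -1.296
df = n − 1 = 35
Two-sided p-value ≈ 0.2035
Since p ≈ 0.2035 > α = 0.05, fail to reject H0; the evidence is not statistically significant.

t = -1.296, df = 35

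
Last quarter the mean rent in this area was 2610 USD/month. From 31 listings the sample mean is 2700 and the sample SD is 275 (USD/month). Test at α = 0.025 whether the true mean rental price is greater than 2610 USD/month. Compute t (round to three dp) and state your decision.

H0: μ = 2610; H1: μ > 2610 (one-sample t-test, right-tailed).
t = (x̄ − μ₀)/(s/√n) = (2700 − 2610)/(275/√31) = 1.822
df = n − 1 = 30
p-value = P(T ≥ 1.822) ≈ 0.039
Since p ≈ 0.039 > α = 0.025, fail to reject H0; the evidence is not statistically significant.

t = 1.822; fail to reject H0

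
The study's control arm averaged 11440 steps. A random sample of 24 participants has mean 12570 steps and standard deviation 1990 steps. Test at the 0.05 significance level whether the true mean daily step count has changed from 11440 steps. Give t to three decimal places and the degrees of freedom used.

H0: μ = 11440; H1: μ ≠ 11440 (one-sample t-test, two-sided).
t = (x̄ − μ₀)/(s/√n) = (12570 − 11440)/(1990/√24) = 2.782
df = n − 1 = 23
Two-sided p-value ≈ 0.0106
Since p ≈ 0.0106 < α = 0.05, reject H0; the data support H1.

t = 2.782, df = 23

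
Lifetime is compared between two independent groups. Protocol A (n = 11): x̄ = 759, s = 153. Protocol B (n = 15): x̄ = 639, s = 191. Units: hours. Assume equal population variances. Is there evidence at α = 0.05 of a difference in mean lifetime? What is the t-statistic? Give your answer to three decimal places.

Let group 1 = protocol A, group 2 = protocol B. H0: μ_1 = μ_2; H1: μ_1 ≠ μ_2 (two-sample pooled-variance t-test, two-sided).
s_p² = [(11−1)·153² + (15−1)·191²]/(11+15−2) = 31034.3
t = (759 − 639)/√[31034.3·(1/11 + 1/15)] = 1.716
df = n₁ + n₂ − 2 = 24
Two-sided p-value ≈ 0.0990
Since p ≈ 0.0990 > α = 0.05, fail to reject H0; the data do not provide sufficient evidence against H0.

1.716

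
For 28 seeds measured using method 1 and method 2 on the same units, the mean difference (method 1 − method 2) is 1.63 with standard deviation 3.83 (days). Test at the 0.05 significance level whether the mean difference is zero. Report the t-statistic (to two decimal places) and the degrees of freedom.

t = 2.25, df = 27

H0: μ_d = 0; H1: μ_d ≠ 0 (paired t-test on the differences, two-sided).
t = d̄/(s_d/√n) = 1.63/(3.83/√28) = 2.25
df = n − 1 = 27
Two-sided p-value ≈ 0.033
Since p ≈ 0.033 < α = 0.05, reject H0; the evidence is statistically significant.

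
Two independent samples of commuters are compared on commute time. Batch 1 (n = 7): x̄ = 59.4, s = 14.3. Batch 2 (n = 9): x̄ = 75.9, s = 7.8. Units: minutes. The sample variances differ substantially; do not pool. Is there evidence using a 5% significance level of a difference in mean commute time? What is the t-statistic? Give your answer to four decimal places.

Let group 1 = batch 1, group 2 = batch 2. H0: μ_1 = μ_2; H1: μ_1 ≠ μ_2 (Welch's two-sample t-test, two-sided).
t = (x̄_1 − x̄_2)/√(s_1²/n_1 + s_2²/n_2) = (59.4 − 75.9)/√(14.3²/7 + 7.8²/9) = -2.7510
Welch–Satterthwaite df ≈ 8.75
Two-sided p-value ≈ 0.0230
Since p ≈ 0.0230 < α = 0.05, reject H0; the data support H1.

-2.7510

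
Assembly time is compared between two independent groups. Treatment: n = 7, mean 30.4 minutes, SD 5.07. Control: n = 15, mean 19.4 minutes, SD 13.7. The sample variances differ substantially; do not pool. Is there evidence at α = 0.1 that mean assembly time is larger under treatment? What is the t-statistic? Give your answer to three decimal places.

2.734

Let group 1 = treatment, group 2 = control. H0: μ_1 = μ_2; H1: μ_1 > μ_2 (Welch's two-sample t-test, right-tailed).
t = (x̄_1 − x̄_2)/√(s_1²/n_1 + s_2²/n_2) = (30.4 − 19.4)/√(5.07²/7 + 13.7²/15) = 2.734
Welch–Satterthwaite df ≈ 19.50
p-value = P(T ≥ 2.734) ≈ 0.0065
Since p ≈ 0.0065 < α = 0.1, reject H0; the data support H1.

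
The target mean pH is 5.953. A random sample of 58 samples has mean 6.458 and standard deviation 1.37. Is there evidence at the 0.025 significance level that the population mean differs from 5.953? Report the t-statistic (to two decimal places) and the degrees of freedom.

t = 2.81, df = 57

H0: μ = 5.953; H1: μ ≠ 5.953 (one-sample t-test, two-sided).
t = (x̄ − μ₀)/(s/√n) = (6.458 − 5.953)/(1.37/√58) = 2.81
df = n − 1 = 57
Two-sided p-value ≈ 0.007
Since p ≈ 0.007 < α = 0.025, reject H0; the data support H1.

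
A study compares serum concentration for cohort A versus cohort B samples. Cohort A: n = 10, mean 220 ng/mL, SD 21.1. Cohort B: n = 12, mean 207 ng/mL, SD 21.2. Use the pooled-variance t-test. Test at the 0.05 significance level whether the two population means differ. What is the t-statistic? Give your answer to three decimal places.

1.435

Let group 1 = cohort A, group 2 = cohort B. H0: μ_1 = μ_2; H1: μ_1 ≠ μ_2 (two-sample pooled-variance t-test, two-sided).
s_p² = [(10−1)·21.1² + (12−1)·21.2²]/(10+12−2) = 447.536
t = (220 − 207)/√[447.536·(1/10 + 1/12)] = 1.435
df = n₁ + n₂ − 2 = 20
Two-sided p-value ≈ 0.167
Since p ≈ 0.167 > α = 0.05, fail to reject H0; the evidence is not statistically significant.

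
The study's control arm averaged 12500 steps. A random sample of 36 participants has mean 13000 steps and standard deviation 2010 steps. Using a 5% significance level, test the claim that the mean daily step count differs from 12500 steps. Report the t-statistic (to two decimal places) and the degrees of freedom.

H0: μ = 12500; H1: μ ≠ 12500 (one-sample t-test, two-sided).
t = (x̄ − μ₀)/(s/√n) = (13000 − 12500)/(2010/√36) = 1.49
df = n − 1 = 35
Two-sided p-value ≈ 0.1445
Since p ≈ 0.1445 > α = 0.05, fail to reject H0; the evidence is not statistically significant.

t = 1.49, df = 35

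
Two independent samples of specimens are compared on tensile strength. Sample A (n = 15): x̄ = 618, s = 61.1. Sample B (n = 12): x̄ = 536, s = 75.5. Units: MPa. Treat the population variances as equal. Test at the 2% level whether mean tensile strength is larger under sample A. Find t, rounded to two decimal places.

3.12

Let group 1 = sample A, group 2 = sample B. H0: μ_1 = μ_2; H1: μ_1 > μ_2 (two-sample pooled-variance t-test, right-tailed).
s_p² = [(15−1)·61.1² + (12−1)·75.5²]/(15+12−2) = 4598.71
t = (618 − 536)/√[4598.71·(1/15 + 1/12)] = 3.12
df = n₁ + n₂ − 2 = 25
p-value = P(T ≥ 3.12) ≈ 0.0022
Since p ≈ 0.0022 < α = 0.02, reject H0; the data support H1.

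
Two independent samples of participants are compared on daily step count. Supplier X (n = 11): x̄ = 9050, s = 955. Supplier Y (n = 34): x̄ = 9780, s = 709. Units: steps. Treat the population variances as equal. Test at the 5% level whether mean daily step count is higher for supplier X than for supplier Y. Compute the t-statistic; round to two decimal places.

-2.72

Let group 1 = supplier X, group 2 = supplier Y. H0: μ_1 = μ_2; H1: μ_1 > μ_2 (two-sample pooled-variance t-test, right-tailed).
s_p² = [(11−1)·955² + (34−1)·709²]/(11+34−2) = 597877
t = (9050 − 9780)/√[597877·(1/11 + 1/34)] = -2.72
df = n₁ + n₂ − 2 = 43
p-value = P(T ≥ -2.72) ≈ 0.995
Since p ≈ 0.995 > α = 0.05, fail to reject H0; the evidence is not statistically significant.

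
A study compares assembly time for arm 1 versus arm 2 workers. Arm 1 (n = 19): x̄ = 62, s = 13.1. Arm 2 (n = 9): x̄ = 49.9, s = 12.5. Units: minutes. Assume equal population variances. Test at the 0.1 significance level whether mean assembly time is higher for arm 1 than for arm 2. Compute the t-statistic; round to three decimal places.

Let group 1 = arm 1, group 2 = arm 2. H0: μ_1 = μ_2; H1: μ_1 > μ_2 (two-sample pooled-variance t-test, right-tailed).
s_p² = [(19−1)·13.1² + (9−1)·12.5²]/(19+9−2) = 166.884
t = (62 − 49.9)/√[166.884·(1/19 + 1/9)] = 2.315
df = n₁ + n₂ − 2 = 26
p-value = P(T ≥ 2.315) ≈ 0.014
Since p ≈ 0.014 < α = 0.1, reject H0; the evidence is statistically significant.

2.315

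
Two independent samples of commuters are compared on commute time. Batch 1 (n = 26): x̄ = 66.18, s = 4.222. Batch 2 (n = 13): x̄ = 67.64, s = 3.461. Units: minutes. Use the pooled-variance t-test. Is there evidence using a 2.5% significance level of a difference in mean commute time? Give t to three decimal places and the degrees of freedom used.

Let group 1 = batch 1, group 2 = batch 2. H0: μ_1 = μ_2; H1: μ_1 ≠ μ_2 (two-sample pooled-variance t-test, two-sided).
s_p² = [(26−1)·4.222² + (13−1)·3.461²]/(26+13−2) = 15.929
t = (66.18 − 67.64)/√[15.929·(1/26 + 1/13)] = -1.077
df = n₁ + n₂ − 2 = 37
Two-sided p-value ≈ 0.2885
Since p ≈ 0.2885 > α = 0.025, fail to reject H0; the data do not provide sufficient evidence against H0.

t = -1.077, df = 37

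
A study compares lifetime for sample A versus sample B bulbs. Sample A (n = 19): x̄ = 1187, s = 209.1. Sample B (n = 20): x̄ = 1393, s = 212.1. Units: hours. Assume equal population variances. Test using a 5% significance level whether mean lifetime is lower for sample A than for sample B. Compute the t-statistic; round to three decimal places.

-3.053

Let group 1 = sample A, group 2 = sample B. H0: μ_1 = μ_2; H1: μ_1 < μ_2 (two-sample pooled-variance t-test, left-tailed).
s_p² = [(19−1)·209.1² + (20−1)·212.1²]/(19+20−2) = 44371.7
t = (1187 − 1393)/√[44371.7·(1/19 + 1/20)] = -3.053
df = n₁ + n₂ − 2 = 37
p-value = P(T ≤ -3.053) ≈ 0.0021
Since p ≈ 0.0021 < α = 0.05, reject H0; the data support H1.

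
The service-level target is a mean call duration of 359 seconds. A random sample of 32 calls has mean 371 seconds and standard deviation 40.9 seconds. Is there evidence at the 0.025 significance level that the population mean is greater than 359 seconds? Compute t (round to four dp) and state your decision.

t = 1.6597; fail to reject H0

H0: μ = 359; H1: μ > 359 (one-sample t-test, right-tailed).
t = (x̄ − μ₀)/(s/√n) = (371 − 359)/(40.9/√32) = 1.6597
df = n − 1 = 31
p-value = P(T ≥ 1.6597) ≈ 0.054
Since p ≈ 0.054 > α = 0.025, fail to reject H0; the data do not provide sufficient evidence against H0.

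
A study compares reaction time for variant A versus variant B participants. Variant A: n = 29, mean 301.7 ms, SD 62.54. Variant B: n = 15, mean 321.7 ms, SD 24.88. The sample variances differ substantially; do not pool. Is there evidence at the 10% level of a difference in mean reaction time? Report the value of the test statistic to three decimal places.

-1.507

Let group 1 = variant A, group 2 = variant B. H0: μ_1 = μ_2; H1: μ_1 ≠ μ_2 (Welch's two-sample t-test, two-sided).
t = (x̄_1 − x̄_2)/√(s_1²/n_1 + s_2²/n_2) = (301.7 − 321.7)/√(62.54²/29 + 24.88²/15) = -1.507
Welch–Satterthwaite df ≈ 40.22
Two-sided p-value ≈ 0.140
Since p ≈ 0.140 > α = 0.1, fail to reject H0; the evidence is not statistically significant.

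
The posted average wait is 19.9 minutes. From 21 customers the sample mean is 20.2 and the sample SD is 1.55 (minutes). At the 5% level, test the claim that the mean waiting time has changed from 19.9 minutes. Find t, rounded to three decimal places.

H0: μ = 19.9; H1: μ ≠ 19.9 (one-sample t-test, two-sided).
t = (x̄ − μ₀)/(s/√n) = (20.2 − 19.9)/(1.55/√21) = 0.887
df = n − 1 = 20
Two-sided p-value ≈ 0.386
Since p ≈ 0.386 > α = 0.05, fail to reject H0; the evidence is not statistically significant.

0.887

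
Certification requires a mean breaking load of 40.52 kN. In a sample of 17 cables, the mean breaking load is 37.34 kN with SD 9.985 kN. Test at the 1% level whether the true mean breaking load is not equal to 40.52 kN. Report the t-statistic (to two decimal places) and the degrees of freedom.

t = -1.31, df = 16

H0: μ = 40.52; H1: μ ≠ 40.52 (one-sample t-test, two-sided).
t = (x̄ − μ₀)/(s/√n) = (37.34 − 40.52)/(9.985/√17) = -1.31
df = n − 1 = 16
Two-sided p-value ≈ 0.2077
Since p ≈ 0.2077 > α = 0.01, fail to reject H0; the data do not provide sufficient evidence against H0.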